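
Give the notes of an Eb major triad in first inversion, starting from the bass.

Spelling Eb major: Eb–G–Bb. In first inversion the third is bass, giving G, Bb, Eb from the bottom.

G, Bb, Eb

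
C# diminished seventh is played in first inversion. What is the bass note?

E

C# diminished seventh is C#–E–G–Bb. First inversion places the third in the bass: E.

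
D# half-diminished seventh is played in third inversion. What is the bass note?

C#

In third inversion the seventh is lowest. For D# half-diminished seventh (D#–F#–A–C#) that is C#.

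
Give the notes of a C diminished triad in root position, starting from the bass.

Spelling C diminished: C–Eb–Gb. In root position the root is bass, giving C, Eb, Gb from the bottom.

C, Eb, Gb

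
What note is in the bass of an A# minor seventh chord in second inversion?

The fifth of A# minor seventh (A#–C#–E#–G#) is E#; that is the bass in second inversion.

E#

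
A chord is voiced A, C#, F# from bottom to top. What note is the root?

Reordering A, C#, F# into stacked thirds gives F#–A–C#; the bottom of that stack, F#, is the root.

F#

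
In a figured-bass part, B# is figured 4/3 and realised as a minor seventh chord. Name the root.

The figures 4/3 mean the fifth of the chord is in the bass. If B# is the fifth of a minor seventh chord, the root is E# (chord tones E#–G#–B#–D#).

E#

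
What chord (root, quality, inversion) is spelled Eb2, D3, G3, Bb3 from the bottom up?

Eb major seventh, root position

Reducing to letter names: Eb, D, G, Bb. These stack in thirds as Eb–G–Bb–D — an Eb major seventh chord.
With the root (Eb) in the bass, the chord is in root position (figured bass 7).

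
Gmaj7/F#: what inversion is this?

Gmaj7/F# means G major seventh with F# in the bass. F# is the seventh of G major seventh (G–B–D–F#), so this is third inversion.

third inversion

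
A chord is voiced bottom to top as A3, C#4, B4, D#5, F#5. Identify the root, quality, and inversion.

The pitch classes A, C#, B, D#, F# arrange in thirds as B–D#–F#–A–C#: a B dominant ninth chord.
The lowest note is A, the seventh of the chord, so this is third inversion.

B dominant ninth, third inversion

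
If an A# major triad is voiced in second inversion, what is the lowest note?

A# major is A#–C##–E#. Second inversion places the fifth in the bass: E#.

E#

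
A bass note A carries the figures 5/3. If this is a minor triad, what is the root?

The figures 5/3 mean the root of the chord is in the bass. If A is the root of a minor triad, the root is A (chord tones A–C–E).

A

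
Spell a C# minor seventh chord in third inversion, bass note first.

B, C#, E, G#

Spelling C# minor seventh: C#–E–G#–B. In third inversion the seventh is bass, giving B, C#, E, G# from the bottom.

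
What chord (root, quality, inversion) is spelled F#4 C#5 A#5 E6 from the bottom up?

F# dominant seventh, root position

The distinct note names are F#, C#, A#, E. Stacked in thirds they read F#–A#–C#–E, which is a dominant seventh chord on F#.
The lowest note is F#, the root of the chord, so this is root position (figured bass 7).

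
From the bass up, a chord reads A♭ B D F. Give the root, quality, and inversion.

The distinct note names are Ab, B, D, F. Stacked in thirds they read B–D–F–Ab, which is a diminished seventh chord on B.
With the seventh (Ab) in the bass, the chord is in third inversion (figured bass 4/2).

B diminished seventh, third inversion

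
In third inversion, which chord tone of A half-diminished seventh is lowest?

G

A half-diminished seventh is A–C–Eb–G. Third inversion places the seventh in the bass: G.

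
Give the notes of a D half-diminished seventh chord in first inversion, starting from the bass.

F, Ab, C, D

D half-diminished seventh is D–F–Ab–C. First inversion puts the third (F) in the bass, with the remaining tones above: F, Ab, C, D.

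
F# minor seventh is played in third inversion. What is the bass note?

E

F# minor seventh is F#–A–C#–E. Third inversion places the seventh in the bass: E.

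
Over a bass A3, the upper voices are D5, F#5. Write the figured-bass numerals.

6/4

The notes A, D, F# stack in thirds as D–F#–A — a D major triad. The bass A is the fifth, so this is second inversion: figured 6/4.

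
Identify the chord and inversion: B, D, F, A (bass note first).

The distinct note names are B, D, F, A. Stacked in thirds they read B–D–F–A, which is a half-diminished seventh chord on B.
B is the root of B half-diminished seventh; root in the bass means root position (figured bass 7).

B half-diminished seventh, root position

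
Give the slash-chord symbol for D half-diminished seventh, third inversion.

Dø7/C

Third inversion of D half-diminished seventh has the seventh (C) in the bass. As a slash chord: Dø7/C.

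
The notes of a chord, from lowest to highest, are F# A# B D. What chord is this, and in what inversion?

The pitch classes F#, A#, B, D arrange in thirds as B–D–F#–A#: a B minor-major seventh chord.
The lowest note is F#, the fifth of the chord, so this is second inversion (figured bass 4/3).

B minor-major seventh, second inversion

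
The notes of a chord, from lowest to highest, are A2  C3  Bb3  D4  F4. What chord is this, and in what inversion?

Bb major ninth, third inversion

Reducing to letter names: A, C, Bb, D, F. These stack in thirds as Bb–D–F–A–C — a Bb major ninth chord.
A is the seventh of Bb major ninth; seventh in the bass means third inversion.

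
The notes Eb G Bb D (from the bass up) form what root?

Eb

The distinct letter names are Eb, G, Bb, D. Arranged as a stack of thirds they read Eb–G–Bb–D, so Eb is the root (an Eb major seventh chord).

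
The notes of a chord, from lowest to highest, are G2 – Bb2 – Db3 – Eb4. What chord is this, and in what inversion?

Eb dominant seventh, first inversion

Reducing to letter names: G, Bb, Db, Eb. These stack in thirds as Eb–G–Bb–Db — an Eb dominant seventh chord.
G is the third of Eb dominant seventh; third in the bass means first inversion (figured bass 6/5).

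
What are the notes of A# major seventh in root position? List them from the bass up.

The chord tones are A#–C##–E#–G##. With the root (A#) lowest for root position: A#, C##, E#, G##.

A#, C##, E#, G##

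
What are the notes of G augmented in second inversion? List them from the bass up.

D#, G, B

Spelling G augmented: G–B–D#. In second inversion the fifth is bass, giving D#, G, B from the bottom.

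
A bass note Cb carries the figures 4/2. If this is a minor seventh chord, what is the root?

The figures 4/2 mean the seventh of the chord is in the bass. If Cb is the seventh of a minor seventh chord, the root is Db (chord tones Db–Fb–Ab–Cb).

Db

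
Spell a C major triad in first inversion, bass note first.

E, G, C

C major is C–E–G. First inversion puts the third (E) in the bass, with the remaining tones above: E, G, C.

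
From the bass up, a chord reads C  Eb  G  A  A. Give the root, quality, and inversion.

A half-diminished seventh, first inversion

The distinct note names are C, Eb, G, A. Stacked in thirds they read A–C–Eb–G, which is a half-diminished seventh chord on A.
With the third (C) in the bass, the chord is in first inversion (figured bass 6/5).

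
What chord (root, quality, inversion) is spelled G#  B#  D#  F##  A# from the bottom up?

G# major ninth, root position

Reducing to letter names: G#, B#, D#, F##, A#. These stack in thirds as G#–B#–D#–F##–A# — a G# major ninth chord.
G# is the root of G# major ninth; root in the bass means root position.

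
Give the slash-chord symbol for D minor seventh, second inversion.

Second inversion of D minor seventh has the fifth (A) in the bass. As a slash chord: Dm7/A.

Dm7/A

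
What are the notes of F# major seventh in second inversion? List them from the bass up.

C#, E#, F#, A#

The chord tones are F#–A#–C#–E#. With the fifth (C#) lowest for second inversion: C#, E#, F#, A#.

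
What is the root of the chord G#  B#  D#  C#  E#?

G#, B#, D#, C#, E# are the tones of a C# major ninth chord (C#–E#–G#–B#–D#), making C# the root.

C#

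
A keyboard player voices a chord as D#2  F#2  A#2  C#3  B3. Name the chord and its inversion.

B major ninth, first inversion

Reducing to letter names: D#, F#, A#, C#, B. These stack in thirds as B–D#–F#–A#–C# — a B major ninth chord.
The lowest note is D#, the third of the chord, so this is first inversion.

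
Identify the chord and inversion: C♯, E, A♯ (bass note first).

The pitch classes C#, E, A# arrange in thirds as A#–C#–E: an A# diminished triad.
With the third (C#) in the bass, the chord is in first inversion (figured bass 6).

A# diminished, first inversion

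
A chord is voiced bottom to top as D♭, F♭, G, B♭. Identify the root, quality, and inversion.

The pitch classes Db, Fb, G, Bb arrange in thirds as G–Bb–Db–Fb: a G diminished seventh chord.
The lowest note is Db, the fifth of the chord, so this is second inversion (figured bass 4/3).

G diminished seventh, second inversion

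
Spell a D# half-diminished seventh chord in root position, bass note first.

D#, F#, A, C#

The chord tones are D#–F#–A–C#. With the root (D#) lowest for root position: D#, F#, A, C#.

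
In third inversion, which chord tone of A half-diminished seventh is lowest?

In third inversion the seventh is lowest. For A half-diminished seventh (A–C–Eb–G) that is G.

G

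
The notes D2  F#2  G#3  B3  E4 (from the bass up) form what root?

The distinct letter names are D, F#, G#, B, E. Arranged as a stack of thirds they read E–G#–B–D–F#, so E is the root (an E dominant ninth chord).

E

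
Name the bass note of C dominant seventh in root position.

In root position the root is lowest. For C dominant seventh (C–E–G–Bb) that is C.

C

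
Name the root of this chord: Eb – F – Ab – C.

The distinct letter names are Eb, F, Ab, C. Arranged as a stack of thirds they read F–Ab–C–Eb, so F is the root (an F minor seventh chord).

F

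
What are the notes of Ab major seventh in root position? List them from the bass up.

Ab, C, Eb, G

Spelling Ab major seventh: Ab–C–Eb–G. In root position the root is bass, giving Ab, C, Eb, G from the bottom.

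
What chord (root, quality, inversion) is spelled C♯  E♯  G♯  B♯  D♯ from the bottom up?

Reducing to letter names: C#, E#, G#, B#, D#. These stack in thirds as C#–E#–G#–B#–D# — a C# major ninth chord.
The lowest note is C#, the root of the chord, so this is root position.

C# major ninth, root position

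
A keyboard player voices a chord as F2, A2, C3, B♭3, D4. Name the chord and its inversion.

Reducing to letter names: F, A, C, Bb, D. These stack in thirds as Bb–D–F–A–C — a Bb major ninth chord.
F is the fifth of Bb major ninth; fifth in the bass means second inversion.

Bb major ninth, second inversion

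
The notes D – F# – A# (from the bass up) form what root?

Reordering D, F#, A# into stacked thirds gives D–F#–A#; the bottom of that stack, D, is the root.

D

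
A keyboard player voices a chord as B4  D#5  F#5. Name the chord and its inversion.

The pitch classes B, D#, F# arrange in thirds as B–D#–F#: a B major triad.
B is the root of B major; root in the bass means root position (figured bass 5/3).

B major, root position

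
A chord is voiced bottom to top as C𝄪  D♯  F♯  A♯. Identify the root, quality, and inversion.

The pitch classes C##, D#, F#, A# arrange in thirds as D#–F#–A#–C##: a D# minor-major seventh chord.
With the seventh (C##) in the bass, the chord is in third inversion (figured bass 4/2).

D# minor-major seventh, third inversion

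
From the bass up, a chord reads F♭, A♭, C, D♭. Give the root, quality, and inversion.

The pitch classes Fb, Ab, C, Db arrange in thirds as Db–Fb–Ab–C: a Db minor-major seventh chord.
The lowest note is Fb, the third of the chord, so this is first inversion (figured bass 6/5).

Db minor-major seventh, first inversion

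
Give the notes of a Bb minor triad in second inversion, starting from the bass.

F, Bb, Db

Spelling Bb minor: Bb–Db–F. In second inversion the fifth is bass, giving F, Bb, Db from the bottom.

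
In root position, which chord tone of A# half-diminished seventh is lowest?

A#

The root of A# half-diminished seventh (A#–C#–E–G#) is A#; that is the bass in root position.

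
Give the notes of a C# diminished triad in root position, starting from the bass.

The chord tones are C#–E–G. With the root (C#) lowest for root position: C#, E, G.

C#, E, G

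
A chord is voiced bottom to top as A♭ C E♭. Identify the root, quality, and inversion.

Ab major, root position

The distinct note names are Ab, C, Eb. Stacked in thirds they read Ab–C–Eb, which is a major triad on Ab.
With the root (Ab) in the bass, the chord is in root position (figured bass 5/3).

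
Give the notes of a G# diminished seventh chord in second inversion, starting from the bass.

G# diminished seventh is G#–B–D–F. Second inversion puts the fifth (D) in the bass, with the remaining tones above: D, F, G#, B.

D, F, G#, B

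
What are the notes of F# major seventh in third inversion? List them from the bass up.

E#, F#, A#, C#

Spelling F# major seventh: F#–A#–C#–E#. In third inversion the seventh is bass, giving E#, F#, A#, C# from the bottom.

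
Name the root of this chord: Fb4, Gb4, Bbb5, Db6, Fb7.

Reordering Fb, Gb, Bbb, Db into stacked thirds gives Gb–Bbb–Db–Fb; the bottom of that stack, Gb, is the root.

Gb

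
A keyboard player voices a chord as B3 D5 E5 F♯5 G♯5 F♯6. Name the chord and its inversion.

The distinct note names are B, D, E, F#, G#. Stacked in thirds they read E–G#–B–D–F#, which is a dominant ninth chord on E.
B is the fifth of E dominant ninth; fifth in the bass means second inversion.

E dominant ninth, second inversion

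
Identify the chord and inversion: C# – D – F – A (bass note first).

D minor-major seventh, third inversion

The pitch classes C#, D, F, A arrange in thirds as D–F–A–C#: a D minor-major seventh chord.
The lowest note is C#, the seventh of the chord, so this is third inversion (figured bass 4/2).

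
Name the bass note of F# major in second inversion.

C#

F# major is F#–A#–C#. Second inversion places the fifth in the bass: C#.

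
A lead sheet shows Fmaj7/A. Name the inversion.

Fmaj7/A means F major seventh with A in the bass. A is the third of F major seventh (F–A–C–E), so this is first inversion.

first inversion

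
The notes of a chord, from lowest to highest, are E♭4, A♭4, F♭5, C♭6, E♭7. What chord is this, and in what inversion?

Fb major seventh, third inversion

Reducing to letter names: Eb, Ab, Fb, Cb. These stack in thirds as Fb–Ab–Cb–Eb — an Fb major seventh chord.
Eb is the seventh of Fb major seventh; seventh in the bass means third inversion (figured bass 4/2).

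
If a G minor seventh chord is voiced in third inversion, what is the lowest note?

F

In third inversion the seventh is lowest. For G minor seventh (G–Bb–D–F) that is F.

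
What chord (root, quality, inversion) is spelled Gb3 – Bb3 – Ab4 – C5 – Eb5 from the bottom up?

Ab dominant ninth, third inversion

The pitch classes Gb, Bb, Ab, C, Eb arrange in thirds as Ab–C–Eb–Gb–Bb: an Ab dominant ninth chord.
The lowest note is Gb, the seventh of the chord, so this is third inversion.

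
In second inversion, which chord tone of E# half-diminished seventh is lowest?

In second inversion the fifth is lowest. For E# half-diminished seventh (E#–G#–B–D#) that is B.

B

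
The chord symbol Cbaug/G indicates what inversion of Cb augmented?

Cbaug/G means Cb augmented with G in the bass. G is the fifth of Cb augmented (Cb–Eb–G), so this is second inversion.

second inversion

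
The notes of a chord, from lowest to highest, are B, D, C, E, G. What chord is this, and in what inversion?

The distinct note names are B, D, C, E, G. Stacked in thirds they read C–E–G–B–D, which is a major ninth chord on C.
With the seventh (B) in the bass, the chord is in third inversion.

C major ninth, third inversion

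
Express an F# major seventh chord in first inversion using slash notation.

First inversion of F# major seventh has the third (A#) in the bass. As a slash chord: F#maj7/A#.

F#maj7/A#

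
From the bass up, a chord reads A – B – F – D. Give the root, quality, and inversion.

B half-diminished seventh, third inversion

The pitch classes A, B, F, D arrange in thirds as B–D–F–A: a B half-diminished seventh chord.
With the seventh (A) in the bass, the chord is in third inversion (figured bass 4/2).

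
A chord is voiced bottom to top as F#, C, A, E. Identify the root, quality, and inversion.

The distinct note names are F#, C, A, E. Stacked in thirds they read F#–A–C–E, which is a half-diminished seventh chord on F#.
The lowest note is F#, the root of the chord, so this is root position (figured bass 7).

F# half-diminished seventh, root position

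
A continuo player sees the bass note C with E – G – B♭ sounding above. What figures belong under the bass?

The notes C, E, G, Bb stack in thirds as C–E–G–Bb — a C dominant seventh chord. The bass C is the root, so this is root position: figured 7.

7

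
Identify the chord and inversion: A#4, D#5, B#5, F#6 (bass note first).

B# half-diminished seventh, third inversion

The distinct note names are A#, D#, B#, F#. Stacked in thirds they read B#–D#–F#–A#, which is a half-diminished seventh chord on B#.
With the seventh (A#) in the bass, the chord is in third inversion (figured bass 4/2).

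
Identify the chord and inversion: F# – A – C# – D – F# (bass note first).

D major seventh, first inversion

Reducing to letter names: F#, A, C#, D. These stack in thirds as D–F#–A–C# — a D major seventh chord.
With the third (F#) in the bass, the chord is in first inversion (figured bass 6/5).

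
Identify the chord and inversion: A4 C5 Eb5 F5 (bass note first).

F dominant seventh, first inversion

Reducing to letter names: A, C, Eb, F. These stack in thirds as F–A–C–Eb — an F dominant seventh chord.
A is the third of F dominant seventh; third in the bass means first inversion (figured bass 6/5).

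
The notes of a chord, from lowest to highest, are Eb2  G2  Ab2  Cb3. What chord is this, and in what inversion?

Ab minor-major seventh, second inversion

The pitch classes Eb, G, Ab, Cb arrange in thirds as Ab–Cb–Eb–G: an Ab minor-major seventh chord.
The lowest note is Eb, the fifth of the chord, so this is second inversion (figured bass 4/3).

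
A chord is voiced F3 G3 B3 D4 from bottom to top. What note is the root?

G

F, G, B, D are the tones of a G dominant seventh chord (G–B–D–F), making G the root.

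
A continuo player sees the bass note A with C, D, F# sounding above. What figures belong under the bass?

The notes A, C, D, F# stack in thirds as D–F#–A–C — a D dominant seventh chord. The bass A is the fifth, so this is second inversion: figured 4/3.

4/3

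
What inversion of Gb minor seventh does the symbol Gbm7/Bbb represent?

Gbm7/Bbb means Gb minor seventh with Bbb in the bass. Bbb is the third of Gb minor seventh (Gb–Bbb–Db–Fb), so this is first inversion.

first inversion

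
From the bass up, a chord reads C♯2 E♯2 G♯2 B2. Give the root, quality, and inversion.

The distinct note names are C#, E#, G#, B. Stacked in thirds they read C#–E#–G#–B, which is a dominant seventh chord on C#.
With the root (C#) in the bass, the chord is in root position (figured bass 7).

C# dominant seventh, root position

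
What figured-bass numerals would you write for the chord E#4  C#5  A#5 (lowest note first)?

6/4

The notes E#, C#, A# stack in thirds as A#–C#–E# — an A# minor triad. The bass E# is the fifth, so this is second inversion: figured 6/4.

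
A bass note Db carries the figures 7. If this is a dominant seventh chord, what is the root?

Db

The figures 7 mean the root of the chord is in the bass. If Db is the root of a dominant seventh chord, the root is Db (chord tones Db–F–Ab–Cb).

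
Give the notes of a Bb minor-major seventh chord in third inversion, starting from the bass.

A, Bb, Db, F

Bb minor-major seventh is Bb–Db–F–A. Third inversion puts the seventh (A) in the bass, with the remaining tones above: A, Bb, Db, F.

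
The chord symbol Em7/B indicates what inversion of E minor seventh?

second inversion

Em7/B means E minor seventh with B in the bass. B is the fifth of E minor seventh (E–G–B–D), so this is second inversion.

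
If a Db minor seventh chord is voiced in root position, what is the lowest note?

In root position the root is lowest. For Db minor seventh (Db–Fb–Ab–Cb) that is Db.

Db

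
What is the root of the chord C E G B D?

C

Reordering C, E, G, B, D into stacked thirds gives C–E–G–B–D; the bottom of that stack, C, is the root.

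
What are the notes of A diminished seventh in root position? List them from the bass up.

A, C, Eb, Gb

A diminished seventh is A–C–Eb–Gb. Root position puts the root (A) in the bass, with the remaining tones above: A, C, Eb, Gb.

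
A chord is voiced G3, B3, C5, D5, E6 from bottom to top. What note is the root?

C

G, B, C, D, E are the tones of a C major ninth chord (C–E–G–B–D), making C the root.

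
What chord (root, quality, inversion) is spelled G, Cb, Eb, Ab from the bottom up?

Reducing to letter names: G, Cb, Eb, Ab. These stack in thirds as Ab–Cb–Eb–G — an Ab minor-major seventh chord.
G is the seventh of Ab minor-major seventh; seventh in the bass means third inversion (figured bass 4/2).

Ab minor-major seventh, third inversion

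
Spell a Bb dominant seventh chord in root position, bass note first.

Bb, D, F, Ab

Spelling Bb dominant seventh: Bb–D–F–Ab. In root position the root is bass, giving Bb, D, F, Ab from the bottom.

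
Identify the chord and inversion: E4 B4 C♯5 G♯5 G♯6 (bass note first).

C# minor seventh, first inversion

The pitch classes E, B, C#, G# arrange in thirds as C#–E–G#–B: a C# minor seventh chord.
The lowest note is E, the third of the chord, so this is first inversion (figured bass 6/5).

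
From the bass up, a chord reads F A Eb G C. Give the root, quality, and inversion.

The pitch classes F, A, Eb, G, C arrange in thirds as F–A–C–Eb–G: an F dominant ninth chord.
With the root (F) in the bass, the chord is in root position.

F dominant ninth, root position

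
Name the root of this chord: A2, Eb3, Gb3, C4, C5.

The distinct letter names are A, Eb, Gb, C. Arranged as a stack of thirds they read A–C–Eb–Gb, so A is the root (an A diminished seventh chord).

A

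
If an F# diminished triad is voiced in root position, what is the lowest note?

F# diminished is F#–A–C. Root position places the root in the bass: F#.

F#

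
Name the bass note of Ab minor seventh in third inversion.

Gb

The seventh of Ab minor seventh (Ab–Cb–Eb–Gb) is Gb; that is the bass in third inversion.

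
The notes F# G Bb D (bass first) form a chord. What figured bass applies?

4/2

The notes F#, G, Bb, D stack in thirds as G–Bb–D–F# — a G minor-major seventh chord. The bass F# is the seventh, so this is third inversion: figured 4/2.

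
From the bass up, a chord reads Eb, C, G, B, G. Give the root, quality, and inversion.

C minor-major seventh, first inversion

The distinct note names are Eb, C, G, B. Stacked in thirds they read C–Eb–G–B, which is a minor-major seventh chord on C.
The lowest note is Eb, the third of the chord, so this is first inversion (figured bass 6/5).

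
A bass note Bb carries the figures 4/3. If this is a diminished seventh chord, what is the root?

E

The figures 4/3 mean the fifth of the chord is in the bass. If Bb is the fifth of a diminished seventh chord, the root is E (chord tones E–G–Bb–Db).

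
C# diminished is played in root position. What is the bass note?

The root of C# diminished (C#–E–G) is C#; that is the bass in root position.

C#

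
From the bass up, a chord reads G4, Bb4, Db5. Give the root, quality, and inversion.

G diminished, root position

The distinct note names are G, Bb, Db. Stacked in thirds they read G–Bb–Db, which is a diminished triad on G.
With the root (G) in the bass, the chord is in root position (figured bass 5/3).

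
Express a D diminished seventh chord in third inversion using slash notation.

Ddim7/Cb

Third inversion of D diminished seventh has the seventh (Cb) in the bass. As a slash chord: Ddim7/Cb.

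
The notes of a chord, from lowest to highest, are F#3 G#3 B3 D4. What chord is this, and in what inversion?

G# half-diminished seventh, third inversion

The pitch classes F#, G#, B, D arrange in thirds as G#–B–D–F#: a G# half-diminished seventh chord.
With the seventh (F#) in the bass, the chord is in third inversion (figured bass 4/2).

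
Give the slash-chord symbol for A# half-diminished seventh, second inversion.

A#ø7/E

Second inversion of A# half-diminished seventh has the fifth (E) in the bass. As a slash chord: A#ø7/E.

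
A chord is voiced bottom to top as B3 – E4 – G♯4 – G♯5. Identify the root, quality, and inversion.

E major, second inversion

Reducing to letter names: B, E, G#. These stack in thirds as E–G#–B — an E major triad.
The lowest note is B, the fifth of the chord, so this is second inversion (figured bass 6/4).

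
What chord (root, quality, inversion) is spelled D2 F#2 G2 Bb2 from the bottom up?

G minor-major seventh, second inversion

The distinct note names are D, F#, G, Bb. Stacked in thirds they read G–Bb–D–F#, which is a minor-major seventh chord on G.
D is the fifth of G minor-major seventh; fifth in the bass means second inversion (figured bass 4/3).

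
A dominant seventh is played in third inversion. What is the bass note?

A dominant seventh is A–C#–E–G. Third inversion places the seventh in the bass: G.

G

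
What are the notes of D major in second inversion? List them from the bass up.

D major is D–F#–A. Second inversion puts the fifth (A) in the bass, with the remaining tones above: A, D, F#.

A, D, F#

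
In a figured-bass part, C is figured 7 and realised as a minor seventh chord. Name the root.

The figures 7 mean the root of the chord is in the bass. If C is the root of a minor seventh chord, the root is C (chord tones C–Eb–G–Bb).

C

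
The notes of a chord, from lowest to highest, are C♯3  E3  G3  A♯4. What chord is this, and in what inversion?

A# diminished seventh, first inversion

Reducing to letter names: C#, E, G, A#. These stack in thirds as A#–C#–E–G — an A# diminished seventh chord.
With the third (C#) in the bass, the chord is in first inversion (figured bass 6/5).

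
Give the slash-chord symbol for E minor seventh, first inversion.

First inversion of E minor seventh has the third (G) in the bass. As a slash chord: Em7/G.

Em7/G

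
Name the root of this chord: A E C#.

Reordering A, E, C# into stacked thirds gives A–C#–E; the bottom of that stack, A, is the root.

A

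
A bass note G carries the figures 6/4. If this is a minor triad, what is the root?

C

The figures 6/4 mean the fifth of the chord is in the bass. If G is the fifth of a minor triad, the root is C (chord tones C–Eb–G).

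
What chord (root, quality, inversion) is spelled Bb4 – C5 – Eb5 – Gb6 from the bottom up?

The distinct note names are Bb, C, Eb, Gb. Stacked in thirds they read C–Eb–Gb–Bb, which is a half-diminished seventh chord on C.
With the seventh (Bb) in the bass, the chord is in third inversion (figured bass 4/2).

C half-diminished seventh, third inversion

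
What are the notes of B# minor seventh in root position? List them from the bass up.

B#, D#, F##, A#

Spelling B# minor seventh: B#–D#–F##–A#. In root position the root is bass, giving B#, D#, F##, A# from the bottom.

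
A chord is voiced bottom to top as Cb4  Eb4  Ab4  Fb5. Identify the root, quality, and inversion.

Fb major seventh, second inversion

Reducing to letter names: Cb, Eb, Ab, Fb. These stack in thirds as Fb–Ab–Cb–Eb — an Fb major seventh chord.
With the fifth (Cb) in the bass, the chord is in second inversion (figured bass 4/3).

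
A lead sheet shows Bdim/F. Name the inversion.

second inversion

Bdim/F means B diminished with F in the bass. F is the fifth of B diminished (B–D–F), so this is second inversion.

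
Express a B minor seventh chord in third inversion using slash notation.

Bm7/A

Third inversion of B minor seventh has the seventh (A) in the bass. As a slash chord: Bm7/A.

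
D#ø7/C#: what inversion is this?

third inversion

D#ø7/C# means D# half-diminished seventh with C# in the bass. C# is the seventh of D# half-diminished seventh (D#–F#–A–C#), so this is third inversion.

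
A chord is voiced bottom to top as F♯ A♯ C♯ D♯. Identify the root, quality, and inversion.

The distinct note names are F#, A#, C#, D#. Stacked in thirds they read D#–F#–A#–C#, which is a minor seventh chord on D#.
With the third (F#) in the bass, the chord is in first inversion (figured bass 6/5).

D# minor seventh, first inversion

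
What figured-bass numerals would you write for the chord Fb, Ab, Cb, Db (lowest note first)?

The notes Fb, Ab, Cb, Db stack in thirds as Db–Fb–Ab–Cb — a Db minor seventh chord. The bass Fb is the third, so this is first inversion: figured 6/5.

6/5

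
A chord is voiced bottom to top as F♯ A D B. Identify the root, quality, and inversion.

B minor seventh, second inversion

Reducing to letter names: F#, A, D, B. These stack in thirds as B–D–F#–A — a B minor seventh chord.
The lowest note is F#, the fifth of the chord, so this is second inversion (figured bass 4/3).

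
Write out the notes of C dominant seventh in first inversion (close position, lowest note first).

E, G, Bb, C

The chord tones are C–E–G–Bb. With the third (E) lowest for first inversion: E, G, Bb, C.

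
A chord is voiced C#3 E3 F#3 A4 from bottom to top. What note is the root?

F#

C#, E, F#, A are the tones of an F# minor seventh chord (F#–A–C#–E), making F# the root.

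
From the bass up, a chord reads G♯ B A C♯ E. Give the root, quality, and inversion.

A major ninth, third inversion

The distinct note names are G#, B, A, C#, E. Stacked in thirds they read A–C#–E–G#–B, which is a major ninth chord on A.
With the seventh (G#) in the bass, the chord is in third inversion.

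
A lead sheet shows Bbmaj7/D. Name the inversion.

Bbmaj7/D means Bb major seventh with D in the bass. D is the third of Bb major seventh (Bb–D–F–A), so this is first inversion.

first inversion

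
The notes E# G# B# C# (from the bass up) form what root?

Reordering E#, G#, B#, C# into stacked thirds gives C#–E#–G#–B#; the bottom of that stack, C#, is the root.

C#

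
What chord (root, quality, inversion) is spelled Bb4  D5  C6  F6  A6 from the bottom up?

Reducing to letter names: Bb, D, C, F, A. These stack in thirds as Bb–D–F–A–C — a Bb major ninth chord.
With the root (Bb) in the bass, the chord is in root position.

Bb major ninth, root position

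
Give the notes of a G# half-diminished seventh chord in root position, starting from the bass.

G#, B, D, F#

G# half-diminished seventh is G#–B–D–F#. Root position puts the root (G#) in the bass, with the remaining tones above: G#, B, D, F#.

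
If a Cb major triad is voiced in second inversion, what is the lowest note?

In second inversion the fifth is lowest. For Cb major (Cb–Eb–Gb) that is Gb.

Gb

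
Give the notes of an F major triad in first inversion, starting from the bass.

A, C, F

Spelling F major: F–A–C. In first inversion the third is bass, giving A, C, F from the bottom.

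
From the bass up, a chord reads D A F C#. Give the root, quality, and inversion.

The pitch classes D, A, F, C# arrange in thirds as D–F–A–C#: a D minor-major seventh chord.
D is the root of D minor-major seventh; root in the bass means root position (figured bass 7).

D minor-major seventh, root position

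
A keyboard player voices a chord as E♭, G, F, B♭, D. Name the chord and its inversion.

Eb major ninth, root position

The pitch classes Eb, G, F, Bb, D arrange in thirds as Eb–G–Bb–D–F: an Eb major ninth chord.
Eb is the root of Eb major ninth; root in the bass means root position.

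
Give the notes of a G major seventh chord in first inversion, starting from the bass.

The chord tones are G–B–D–F#. With the third (B) lowest for first inversion: B, D, F#, G.

B, D, F#, G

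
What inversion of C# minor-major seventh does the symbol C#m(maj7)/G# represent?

second inversion

C#m(maj7)/G# means C# minor-major seventh with G# in the bass. G# is the fifth of C# minor-major seventh (C#–E–G#–B#), so this is second inversion.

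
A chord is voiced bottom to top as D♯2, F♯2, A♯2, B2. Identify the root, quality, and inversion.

The pitch classes D#, F#, A#, B arrange in thirds as B–D#–F#–A#: a B major seventh chord.
D# is the third of B major seventh; third in the bass means first inversion (figured bass 6/5).

B major seventh, first inversion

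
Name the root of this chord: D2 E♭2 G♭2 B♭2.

Eb

Reordering D, Eb, Gb, Bb into stacked thirds gives Eb–Gb–Bb–D; the bottom of that stack, Eb, is the root.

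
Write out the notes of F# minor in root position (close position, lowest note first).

The chord tones are F#–A–C#. With the root (F#) lowest for root position: F#, A, C#.

F#, A, C#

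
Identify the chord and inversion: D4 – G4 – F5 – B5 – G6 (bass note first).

The pitch classes D, G, F, B arrange in thirds as G–B–D–F: a G dominant seventh chord.
The lowest note is D, the fifth of the chord, so this is second inversion (figured bass 4/3).

G dominant seventh, second inversion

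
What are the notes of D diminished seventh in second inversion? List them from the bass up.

Ab, Cb, D, F

Spelling D diminished seventh: D–F–Ab–Cb. In second inversion the fifth is bass, giving Ab, Cb, D, F from the bottom.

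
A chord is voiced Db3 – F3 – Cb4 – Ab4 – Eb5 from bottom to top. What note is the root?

Db

Db, F, Cb, Ab, Eb are the tones of a Db dominant ninth chord (Db–F–Ab–Cb–Eb), making Db the root.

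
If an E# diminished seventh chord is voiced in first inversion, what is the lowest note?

E# diminished seventh is E#–G#–B–D. First inversion places the third in the bass: G#.

G#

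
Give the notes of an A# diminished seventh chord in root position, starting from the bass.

A# diminished seventh is A#–C#–E–G. Root position puts the root (A#) in the bass, with the remaining tones above: A#, C#, E, G.

A#, C#, E, G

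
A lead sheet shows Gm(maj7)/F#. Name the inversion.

Gm(maj7)/F# means G minor-major seventh with F# in the bass. F# is the seventh of G minor-major seventh (G–Bb–D–F#), so this is third inversion.

third inversion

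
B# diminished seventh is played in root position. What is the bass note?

B#

The root of B# diminished seventh (B#–D#–F#–A) is B#; that is the bass in root position.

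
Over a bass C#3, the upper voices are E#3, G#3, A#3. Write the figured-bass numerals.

6/5

The notes C#, E#, G#, A# stack in thirds as A#–C#–E#–G# — an A# minor seventh chord. The bass C# is the third, so this is first inversion: figured 6/5.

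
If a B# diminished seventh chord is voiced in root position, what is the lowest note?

B# diminished seventh is B#–D#–F#–A. Root position places the root in the bass: B#.

B#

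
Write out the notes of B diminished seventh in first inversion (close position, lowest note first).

B diminished seventh is B–D–F–Ab. First inversion puts the third (D) in the bass, with the remaining tones above: D, F, Ab, B.

D, F, Ab, B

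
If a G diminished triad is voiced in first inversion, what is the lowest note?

G diminished is G–Bb–Db. First inversion places the third in the bass: Bb.

Bb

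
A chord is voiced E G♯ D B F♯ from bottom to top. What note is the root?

E

Reordering E, G#, D, B, F# into stacked thirds gives E–G#–B–D–F#; the bottom of that stack, E, is the root.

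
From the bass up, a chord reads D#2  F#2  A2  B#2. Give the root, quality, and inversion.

B# diminished seventh, first inversion

The distinct note names are D#, F#, A, B#. Stacked in thirds they read B#–D#–F#–A, which is a diminished seventh chord on B#.
D# is the third of B# diminished seventh; third in the bass means first inversion (figured bass 6/5).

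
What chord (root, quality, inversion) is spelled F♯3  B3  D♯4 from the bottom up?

Reducing to letter names: F#, B, D#. These stack in thirds as B–D#–F# — a B major triad.
The lowest note is F#, the fifth of the chord, so this is second inversion (figured bass 6/4).

B major, second inversion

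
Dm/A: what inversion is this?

second inversion

Dm/A means D minor with A in the bass. A is the fifth of D minor (D–F–A), so this is second inversion.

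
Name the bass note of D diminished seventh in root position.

In root position the root is lowest. For D diminished seventh (D–F–Ab–Cb) that is D.

D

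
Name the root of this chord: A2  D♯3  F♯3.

D#

Reordering A, D#, F# into stacked thirds gives D#–F#–A; the bottom of that stack, D#, is the root.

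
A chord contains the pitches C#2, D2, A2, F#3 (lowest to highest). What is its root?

C#, D, A, F# are the tones of a D major seventh chord (D–F#–A–C#), making D the root.

D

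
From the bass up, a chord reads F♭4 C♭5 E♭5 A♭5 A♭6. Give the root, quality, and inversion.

The distinct note names are Fb, Cb, Eb, Ab. Stacked in thirds they read Fb–Ab–Cb–Eb, which is a major seventh chord on Fb.
With the root (Fb) in the bass, the chord is in root position (figured bass 7).

Fb major seventh, root position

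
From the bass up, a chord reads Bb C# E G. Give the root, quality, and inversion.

The pitch classes Bb, C#, E, G arrange in thirds as C#–E–G–Bb: a C# diminished seventh chord.
Bb is the seventh of C# diminished seventh; seventh in the bass means third inversion (figured bass 4/2).

C# diminished seventh, third inversion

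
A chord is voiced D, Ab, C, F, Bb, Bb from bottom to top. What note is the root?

The distinct letter names are D, Ab, C, F, Bb. Arranged as a stack of thirds they read Bb–D–F–Ab–C, so Bb is the root (a Bb dominant ninth chord).

Bb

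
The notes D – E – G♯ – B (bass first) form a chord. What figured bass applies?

4/2

The notes D, E, G#, B stack in thirds as E–G#–B–D — an E dominant seventh chord. The bass D is the seventh, so this is third inversion: figured 4/2.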